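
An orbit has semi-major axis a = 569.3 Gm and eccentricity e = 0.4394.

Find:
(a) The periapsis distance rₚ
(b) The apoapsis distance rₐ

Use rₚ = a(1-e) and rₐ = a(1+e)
a = 569.3 Gm = 5.693 × 10^11 m
e = 0.4394:  1 − e = 0.5606,  1 + e = 1.4394
(a) rₚ = a(1 − e) = 5.693 × 10^11 m × 0.5606 = 3.1915 × 10^11 m ≈ 319.1 Gm
(b) rₐ = a(1 + e) = 5.693 × 10^11 m × 1.4394 = 8.1945 × 10^11 m ≈ 819.5 Gm

Final answer:
(a) rₚ = 319.1 Gm
(b) rₐ = 819.5 Gm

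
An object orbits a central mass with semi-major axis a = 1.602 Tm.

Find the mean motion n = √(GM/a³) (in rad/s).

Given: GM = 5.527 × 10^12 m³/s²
a = 1.602 Tm = 1.602 × 10^12 m
GM = 5.527 × 10^12 m³/s²
a³ = 4.11138 × 10^36 m³
GM/a³ = (5.527 × 10^12) / (4.11138 × 10^36) = 1.34432 × 10^-24 s⁻²
n = √(GM/a³) = 1.15945 × 10^-12 rad/s ≈ 1.159 × 10^-12 rad/s

Final answer: n = 1.159 × 10^-12 rad/s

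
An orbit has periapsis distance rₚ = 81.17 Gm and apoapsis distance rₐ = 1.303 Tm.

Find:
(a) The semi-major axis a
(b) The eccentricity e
rₚ = 81.17 Gm = 8.117 × 10^10 m
rₐ = 1.303 Tm = 1.303 × 10^12 m
(a) a = (rₚ + rₐ)/2 = 6.92085 × 10^11 m ≈ 692.1 Gm
(b) e = (rₐ − rₚ)/(rₐ + rₚ) = (1.22183 × 10^12) / (1.38417 × 10^12) = 0.882717

Final answer:
(a) a = 692.1 Gm
(b) e = 0.8827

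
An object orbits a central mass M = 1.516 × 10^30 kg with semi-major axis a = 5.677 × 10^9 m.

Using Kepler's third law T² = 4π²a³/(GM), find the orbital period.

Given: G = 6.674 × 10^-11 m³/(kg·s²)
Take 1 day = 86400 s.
M = 1.516 × 10^30 kg
GM = G × M = 6.674 × 10^-11 × 1.516 × 10^30 = 1.01178 × 10^20 m³/s²
a = 5.677 × 10^9 m
a³ = 1.8296 × 10^29 m³
T = 2π √(a³/GM) = 2π √((1.8296 × 10^29) / (1.01178 × 10^20)) = 2π × 42524.1 s
T = 267187 s ≈ 3.092 days

Final answer: 3.092 days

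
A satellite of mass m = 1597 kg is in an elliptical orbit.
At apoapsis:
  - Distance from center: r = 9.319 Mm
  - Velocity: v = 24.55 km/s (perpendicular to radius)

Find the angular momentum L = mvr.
r = 9.319 Mm = 9.319 × 10^6 m
v = 24.55 km/s = 24550 m/s
vr = 24550 × 9.319 × 10^6 = 2.28781 × 10^11 m²/s
L = m × vr = 1597 × 2.28781 × 10^11 = 3.65364 × 10^14 kg·m²/s ≈ 3.654 × 10^14 kg·m²/s

Final answer: L = 3.654 × 10^14 kg·m²/s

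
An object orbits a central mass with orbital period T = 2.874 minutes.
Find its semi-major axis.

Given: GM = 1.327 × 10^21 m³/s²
T = 2.874 minutes = 172.44 s
GM = 1.327 × 10^21 m³/s²
Kepler's third law: a³ = GM T² / (4π²)
T² = 29735.6 s²
a³ = (1.327 × 10^21) × 29735.6 / (4π²) = 9.9951 × 10^23 m³
a = (a³)^(1/3) = 9.99837 × 10^7 m ≈ 99.98 Mm

Final answer: 99.98 Mm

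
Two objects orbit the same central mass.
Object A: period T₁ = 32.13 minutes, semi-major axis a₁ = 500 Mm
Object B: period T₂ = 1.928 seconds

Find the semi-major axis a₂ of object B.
T₁ = 32.13 minutes = 1927.8 s
T₂ = 1.928 seconds
a₁ = 500 Mm = 5 × 10^8 m
Kepler's third law: (T₂/T₁)² = (a₂/a₁)³  ⇒  a₂ = a₁ (T₂/T₁)^(2/3)
T₂/T₁ = 0.0010001
(T₂/T₁)^(2/3) = 0.0100007
a₂ = 5 × 10^8 m × 0.0100007 = 5.00035 × 10^6 m ≈ 5 Mm

Final answer: a₂ = 5 Mm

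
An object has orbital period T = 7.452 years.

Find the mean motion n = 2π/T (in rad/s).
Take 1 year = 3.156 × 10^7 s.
T = 7.452 years = 2.35185 × 10^8 s
n = 2π / (2.35185 × 10^8 s) = 2.67159 × 10^-8 rad/s ≈ 2.672 × 10^-8 rad/s

Final answer: n = 2.672 × 10^-8 rad/s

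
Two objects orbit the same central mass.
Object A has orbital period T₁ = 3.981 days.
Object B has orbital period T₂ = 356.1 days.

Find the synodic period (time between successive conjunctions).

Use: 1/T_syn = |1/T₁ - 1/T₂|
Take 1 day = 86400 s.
T₁ = 3.981 days = 343958 s
T₂ = 356.1 days = 3.0767 × 10^7 s
1/T₁ = 2.90733 × 10^-6 s⁻¹
1/T₂ = 3.25023 × 10^-8 s⁻¹
|1/T₁ − 1/T₂| = 2.87483 × 10^-6 s⁻¹
T_syn = 1 / |1/T₁ − 1/T₂| = 347847 s ≈ 4.026 days

Final answer: T_syn = 4.026 days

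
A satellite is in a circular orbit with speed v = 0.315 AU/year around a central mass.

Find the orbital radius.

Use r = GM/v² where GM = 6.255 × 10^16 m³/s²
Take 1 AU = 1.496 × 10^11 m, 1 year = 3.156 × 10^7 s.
v = 0.315 AU/year = 1493.16 m/s
GM = 6.255 × 10^16 m³/s²
v² = 2.22951 × 10^6 m²/s²
r = GM/v² = (6.255 × 10^16) / (2.22951 × 10^6) = 2.80554 × 10^10 m ≈ 0.1875 AU

Final answer: 0.1875 AU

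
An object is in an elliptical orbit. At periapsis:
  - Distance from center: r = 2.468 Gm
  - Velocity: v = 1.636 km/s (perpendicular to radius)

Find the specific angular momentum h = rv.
r = 2.468 Gm = 2.468 × 10^9 m
v = 1.636 km/s = 1636 m/s
h = rv = 2.468 × 10^9 × 1636 = 4.03765 × 10^12 m²/s ≈ 4.038 × 10^12 m²/s

Final answer: h = 4.038 × 10^12 m²/s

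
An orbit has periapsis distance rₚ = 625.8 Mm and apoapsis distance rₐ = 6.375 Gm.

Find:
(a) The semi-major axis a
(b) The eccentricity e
rₚ = 625.8 Mm = 6.258 × 10^8 m
rₐ = 6.375 Gm = 6.375 × 10^9 m
(a) a = (rₚ + rₐ)/2 = 3.5004 × 10^9 m ≈ 3.5 Gm
(b) e = (rₐ − rₚ)/(rₐ + rₚ) = (5.7492 × 10^9) / (7.0008 × 10^9) = 0.82122

Final answer:
(a) a = 3.5 Gm
(b) e = 0.8212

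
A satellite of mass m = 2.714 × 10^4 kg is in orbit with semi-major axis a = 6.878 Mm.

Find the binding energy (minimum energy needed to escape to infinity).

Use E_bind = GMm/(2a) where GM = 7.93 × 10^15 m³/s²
a = 6.878 Mm = 6.878 × 10^6 m
GM = 7.93 × 10^15 m³/s²
m = 2.714 × 10^4 kg
GMm = 7.93 × 10^15 × 27140 = 2.1522 × 10^20 m³·kg/s²
2a = 1.3756 × 10^7 m
E_bind = GMm/(2a) = 1.56456 × 10^13 J ≈ 15.65 TJ

Final answer: 15.65 TJ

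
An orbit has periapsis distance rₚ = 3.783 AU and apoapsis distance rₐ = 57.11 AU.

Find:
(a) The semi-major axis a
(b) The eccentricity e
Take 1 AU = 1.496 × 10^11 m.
rₚ = 3.783 AU = 5.65937 × 10^11 m
rₐ = 57.11 AU = 8.54366 × 10^12 m
(a) a = (rₚ + rₐ)/2 = 4.5548 × 10^12 m ≈ 30.45 AU
(b) e = (rₐ − rₚ)/(rₐ + rₚ) = (7.97772 × 10^12) / (9.10959 × 10^12) = 0.875749

Final answer:
(a) a = 30.45 AU
(b) e = 0.8757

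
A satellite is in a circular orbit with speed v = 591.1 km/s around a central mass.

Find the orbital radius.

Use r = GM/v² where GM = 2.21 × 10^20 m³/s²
v = 591.1 km/s = 591100 m/s
GM = 2.21 × 10^20 m³/s²
v² = 3.49399 × 10^11 m²/s²
r = GM/v² = (2.21 × 10^20) / (3.49399 × 10^11) = 6.32514 × 10^8 m ≈ 632.5 Mm

Final answer: 632.5 Mm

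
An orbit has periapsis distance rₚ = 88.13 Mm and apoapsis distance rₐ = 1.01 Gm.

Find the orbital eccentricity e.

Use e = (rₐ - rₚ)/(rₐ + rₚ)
rₚ = 88.13 Mm = 8.813 × 10^7 m
rₐ = 1.01 Gm = 1.01 × 10^9 m
rₐ − rₚ = 9.2187 × 10^8 m
rₐ + rₚ = 1.09813 × 10^9 m
e = (rₐ − rₚ)/(rₐ + rₚ) = 0.839491

Final answer: e = 0.8395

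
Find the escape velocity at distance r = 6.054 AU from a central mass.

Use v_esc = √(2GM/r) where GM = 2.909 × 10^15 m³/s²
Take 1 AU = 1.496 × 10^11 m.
r = 6.054 AU = 9.05678 × 10^11 m
GM = 2.909 × 10^15 m³/s²
2GM/r = 2 × (2.909 × 10^15) / (9.05678 × 10^11) = 6423.91 m²/s²
v_esc = √(2GM/r) = 80.1493 m/s ≈ 80.15 m/s

Final answer: 80.15 m/s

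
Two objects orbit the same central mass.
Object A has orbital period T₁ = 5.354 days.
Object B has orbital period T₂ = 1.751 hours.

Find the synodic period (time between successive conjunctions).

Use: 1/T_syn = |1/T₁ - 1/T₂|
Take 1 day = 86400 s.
T₁ = 5.354 days = 462586 s
T₂ = 1.751 hours = 6303.6 s
1/T₁ = 2.16176 × 10^-6 s⁻¹
1/T₂ = 0.00015864 s⁻¹
|1/T₁ − 1/T₂| = 0.000156478 s⁻¹
T_syn = 1 / |1/T₁ − 1/T₂| = 6390.69 s ≈ 1.775 hours

Final answer: T_syn = 1.775 hours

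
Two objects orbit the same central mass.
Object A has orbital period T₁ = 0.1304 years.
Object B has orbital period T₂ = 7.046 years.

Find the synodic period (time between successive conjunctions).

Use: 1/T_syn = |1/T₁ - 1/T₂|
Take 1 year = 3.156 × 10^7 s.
T₁ = 0.1304 years = 4.11542 × 10^6 s
T₂ = 7.046 years = 2.22372 × 10^8 s
1/T₁ = 2.42988 × 10^-7 s⁻¹
1/T₂ = 4.49697 × 10^-9 s⁻¹
|1/T₁ − 1/T₂| = 2.38491 × 10^-7 s⁻¹
T_syn = 1 / |1/T₁ − 1/T₂| = 4.19302 × 10^6 s ≈ 0.1329 years

Final answer: T_syn = 0.1329 years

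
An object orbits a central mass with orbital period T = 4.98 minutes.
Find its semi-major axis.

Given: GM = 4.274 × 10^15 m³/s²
T = 4.98 minutes = 298.8 s
GM = 4.274 × 10^15 m³/s²
Kepler's third law: a³ = GM T² / (4π²)
T² = 89281.4 s²
a³ = (4.274 × 10^15) × 89281.4 / (4π²) = 9.66576 × 10^18 m³
a = (a³)^(1/3) = 2.13016 × 10^6 m ≈ 2.13 × 10^6 m

Final answer: 2.13 × 10^6 m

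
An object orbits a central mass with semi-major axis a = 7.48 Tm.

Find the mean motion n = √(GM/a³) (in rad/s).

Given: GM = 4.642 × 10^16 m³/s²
a = 7.48 Tm = 7.48 × 10^12 m
GM = 4.642 × 10^16 m³/s²
a³ = 4.18509 × 10^38 m³
GM/a³ = (4.642 × 10^16) / (4.18509 × 10^38) = 1.10918 × 10^-22 s⁻²
n = √(GM/a³) = 1.05317 × 10^-11 rad/s ≈ 1.053 × 10^-11 rad/s

Final answer: n = 1.053 × 10^-11 rad/s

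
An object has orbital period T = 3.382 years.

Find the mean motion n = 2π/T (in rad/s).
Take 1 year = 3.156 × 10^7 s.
T = 3.382 years = 1.06736 × 10^8 s
n = 2π / (1.06736 × 10^8 s) = 5.88666 × 10^-8 rad/s ≈ 5.887 × 10^-8 rad/s

Final answer: n = 5.887 × 10^-8 rad/s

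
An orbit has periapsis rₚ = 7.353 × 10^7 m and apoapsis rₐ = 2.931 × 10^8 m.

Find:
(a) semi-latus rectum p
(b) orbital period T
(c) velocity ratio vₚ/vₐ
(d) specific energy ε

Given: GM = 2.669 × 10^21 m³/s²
rₚ = 7.353 × 10^7 m
rₐ = 2.931 × 10^8 m
GM = 2.669 × 10^21 m³/s²
a = (rₚ + rₐ)/2 = 1.83315 × 10^8 m
e = (rₐ − rₚ)/(rₐ + rₚ) = (2.1957 × 10^8) / (3.6663 × 10^8) = 0.598887
(a) 1 − e² = 0.641334;  p = a(1 − e²) = 1.83315 × 10^8 × 0.641334 = 1.17566 × 10^8 m ≈ 1.176 × 10^8 m
(b) a³ = 6.16019 × 10^24 m³;  T = 2π √(a³/GM) = 2π × 48.0422 s = 301.858 s ≈ 5.031 minutes
(c) vₚ/vₐ = rₐ/rₚ (angular momentum) = (2.931 × 10^8) / (7.353 × 10^7) = 3.98613 ≈ 3.986
(d) 2a = 3.6663 × 10^8 m;  ε = −GM/(2a) = -7.27982 × 10^12 J/kg ≈ -7280 GJ/kg

Final answer:
(a) semi-latus rectum p = 1.176 × 10^8 m
(b) orbital period T = 5.031 minutes
(c) velocity ratio vₚ/vₐ = 3.986
(d) specific energy ε = -7280 GJ/kg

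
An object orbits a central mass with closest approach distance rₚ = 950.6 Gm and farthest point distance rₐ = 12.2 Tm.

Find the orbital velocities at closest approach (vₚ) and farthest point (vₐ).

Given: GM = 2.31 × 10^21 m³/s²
rₚ = 950.6 Gm = 9.506 × 10^11 m
rₐ = 12.2 Tm = 1.22 × 10^13 m
GM = 2.31 × 10^21 m³/s²
a = (rₚ + rₐ)/2 = 6.5753 × 10^12 m
Vis-viva: v² = GM (2/r − 1/a)
vₚ² = 2.31 × 10^21 × (2.10393 × 10^-12 − 1.52084 × 10^-13) = 4.50877 × 10^9 m²/s²
vₚ = 67147.4 m/s ≈ 67.15 km/s
vₐ² = 2.31 × 10^21 × (1.63934 × 10^-13 − 1.52084 × 10^-13) = 2.73738 × 10^7 m²/s²
vₐ = 5231.99 m/s ≈ 5.232 km/s

Final answer: vₚ = 67.15 km/s, vₐ = 5.232 km/s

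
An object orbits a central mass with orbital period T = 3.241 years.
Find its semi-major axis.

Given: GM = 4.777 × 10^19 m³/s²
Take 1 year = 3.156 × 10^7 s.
T = 3.241 years = 1.02286 × 10^8 s
GM = 4.777 × 10^19 m³/s²
Kepler's third law: a³ = GM T² / (4π²)
T² = 1.04624 × 10^16 s²
a³ = (4.777 × 10^19) × (1.04624 × 10^16) / (4π²) = 1.26598 × 10^34 m³
a = (a³)^(1/3) = 2.33064 × 10^11 m ≈ 233.1 Gm

Final answer: 233.1 Gm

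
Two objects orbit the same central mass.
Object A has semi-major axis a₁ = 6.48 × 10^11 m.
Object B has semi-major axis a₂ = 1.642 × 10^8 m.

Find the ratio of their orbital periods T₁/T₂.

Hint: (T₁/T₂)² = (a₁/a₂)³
a₁ = 6.48 × 10^11 m
a₂ = 1.642 × 10^8 m
a₁/a₂ = 3946.41
T₁/T₂ = (a₁/a₂)^(3/2) = (3946.41)^1.5 = 247915

Final answer: T₁/T₂ = 2.479 × 10^5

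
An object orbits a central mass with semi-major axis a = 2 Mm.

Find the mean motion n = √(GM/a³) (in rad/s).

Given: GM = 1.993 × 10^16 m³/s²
a = 2 Mm = 2 × 10^6 m
GM = 1.993 × 10^16 m³/s²
a³ = 8 × 10^18 m³
GM/a³ = (1.993 × 10^16) / (8 × 10^18) = 0.00249125 s⁻²
n = √(GM/a³) = 0.0499124 rad/s ≈ 0.04991 rad/s

Final answer: n = 0.04991 rad/s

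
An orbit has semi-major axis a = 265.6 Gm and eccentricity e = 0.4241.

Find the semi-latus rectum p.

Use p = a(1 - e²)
a = 265.6 Gm = 2.656 × 10^11 m
e = 0.4241,  e² = 0.179861,  1 − e² = 0.820139
p = a(1 − e²) = 2.656 × 10^11 m × 0.820139 = 2.17829 × 10^11 m ≈ 217.8 Gm

Final answer: p = 217.8 Gm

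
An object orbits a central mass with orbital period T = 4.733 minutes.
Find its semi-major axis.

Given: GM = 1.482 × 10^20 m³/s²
T = 4.733 minutes = 283.98 s
GM = 1.482 × 10^20 m³/s²
Kepler's third law: a³ = GM T² / (4π²)
T² = 80644.6 s²
a³ = (1.482 × 10^20) × 80644.6 / (4π²) = 3.02736 × 10^23 m³
a = (a³)^(1/3) = 6.71462 × 10^7 m ≈ 67.15 Mm

Final answer: 67.15 Mm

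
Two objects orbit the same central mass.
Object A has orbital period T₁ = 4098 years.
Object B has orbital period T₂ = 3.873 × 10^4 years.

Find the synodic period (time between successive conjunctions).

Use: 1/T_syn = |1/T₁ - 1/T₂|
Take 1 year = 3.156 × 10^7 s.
T₁ = 4098 years = 1.29333 × 10^11 s
T₂ = 3.873 × 10^4 years = 1.22232 × 10^12 s
1/T₁ = 7.73199 × 10^-12 s⁻¹
1/T₂ = 8.18117 × 10^-13 s⁻¹
|1/T₁ − 1/T₂| = 6.91387 × 10^-12 s⁻¹
T_syn = 1 / |1/T₁ − 1/T₂| = 1.44637 × 10^11 s ≈ 4583 years

Final answer: T_syn = 4583 years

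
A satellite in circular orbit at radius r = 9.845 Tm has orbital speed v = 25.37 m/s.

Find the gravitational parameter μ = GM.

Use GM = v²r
r = 9.845 Tm = 9.845 × 10^12 m
v = 25.37 m/s
v² = 643.637 m²/s²
GM = v²r = 643.637 × 9.845 × 10^12 = 6.33661 × 10^15 m³/s²
GM ≈ 6.337 × 10^15 m³/s²

Final answer: GM = 6.337 × 10^15 m³/s²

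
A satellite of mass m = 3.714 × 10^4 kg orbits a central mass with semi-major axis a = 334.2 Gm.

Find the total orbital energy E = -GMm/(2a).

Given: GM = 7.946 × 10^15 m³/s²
a = 334.2 Gm = 3.342 × 10^11 m
GM = 7.946 × 10^15 m³/s²
2a = 6.684 × 10^11 m
GMm = 7.946 × 10^15 × 37140 = 2.95114 × 10^20 m³·kg/s²
E = −GMm/(2a) = -4.41524 × 10^8 J ≈ -441.5 MJ

Final answer: -441.5 MJ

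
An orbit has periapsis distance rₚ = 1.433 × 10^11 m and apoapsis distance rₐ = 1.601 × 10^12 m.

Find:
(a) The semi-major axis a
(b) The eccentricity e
rₚ = 1.433 × 10^11 m
rₐ = 1.601 × 10^12 m
(a) a = (rₚ + rₐ)/2 = 8.7215 × 10^11 m ≈ 8.722 × 10^11 m
(b) e = (rₐ − rₚ)/(rₐ + rₚ) = (1.4577 × 10^12) / (1.7443 × 10^12) = 0.835693

Final answer:
(a) a = 8.722 × 10^11 m
(b) e = 0.8357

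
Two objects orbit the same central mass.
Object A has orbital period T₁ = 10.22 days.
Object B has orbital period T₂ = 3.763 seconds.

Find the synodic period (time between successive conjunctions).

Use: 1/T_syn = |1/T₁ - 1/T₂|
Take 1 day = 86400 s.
T₁ = 10.22 days = 883008 s
T₂ = 3.763 seconds
1/T₁ = 1.13249 × 10^-6 s⁻¹
1/T₂ = 0.265745 s⁻¹
|1/T₁ − 1/T₂| = 0.265744 s⁻¹
T_syn = 1 / |1/T₁ − 1/T₂| = 3.76302 s ≈ 3.763 seconds

Final answer: T_syn = 3.763 seconds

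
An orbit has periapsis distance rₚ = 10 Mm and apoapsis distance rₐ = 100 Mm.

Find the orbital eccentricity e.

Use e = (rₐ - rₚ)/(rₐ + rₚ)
rₚ = 10 Mm = 1 × 10^7 m
rₐ = 100 Mm = 1 × 10^8 m
rₐ − rₚ = 9 × 10^7 m
rₐ + rₚ = 1.1 × 10^8 m
e = (rₐ − rₚ)/(rₐ + rₚ) = 0.818182

Final answer: e = 0.8182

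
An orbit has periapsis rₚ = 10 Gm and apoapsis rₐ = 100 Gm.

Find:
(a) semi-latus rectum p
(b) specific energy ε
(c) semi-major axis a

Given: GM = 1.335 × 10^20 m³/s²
rₚ = 10 Gm = 1 × 10^10 m
rₐ = 100 Gm = 1 × 10^11 m
GM = 1.335 × 10^20 m³/s²
a = (rₚ + rₐ)/2 = 5.5 × 10^10 m
e = (rₐ − rₚ)/(rₐ + rₚ) = (9 × 10^10) / (1.1 × 10^11) = 0.818182
(a) 1 − e² = 0.330579;  p = a(1 − e²) = 5.5 × 10^10 × 0.330579 = 1.81818 × 10^10 m ≈ 18.18 Gm
(b) 2a = 1.1 × 10^11 m;  ε = −GM/(2a) = -1.21364 × 10^9 J/kg ≈ -1.214 GJ/kg
(c) a = 5.5 × 10^10 m ≈ 55 Gm

Final answer:
(a) semi-latus rectum p = 18.18 Gm
(b) specific energy ε = -1.214 GJ/kg
(c) semi-major axis a = 55 Gm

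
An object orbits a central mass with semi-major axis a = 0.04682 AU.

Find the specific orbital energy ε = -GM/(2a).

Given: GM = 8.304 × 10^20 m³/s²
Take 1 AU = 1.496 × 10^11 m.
a = 0.04682 AU = 7.00427 × 10^9 m
GM = 8.304 × 10^20 m³/s²
2a = 1.40085 × 10^10 m
ε = −GM/(2a) = -5.92781 × 10^10 J/kg ≈ -59.28 GJ/kg

Final answer: -59.28 GJ/kg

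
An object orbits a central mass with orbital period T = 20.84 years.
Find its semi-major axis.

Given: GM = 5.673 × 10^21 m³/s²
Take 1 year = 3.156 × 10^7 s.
T = 20.84 years = 6.5771 × 10^8 s
GM = 5.673 × 10^21 m³/s²
Kepler's third law: a³ = GM T² / (4π²)
T² = 4.32583 × 10^17 s²
a³ = (5.673 × 10^21) × (4.32583 × 10^17) / (4π²) = 6.21616 × 10^37 m³
a = (a³)^(1/3) = 3.96133 × 10^12 m ≈ 3.961 Tm

Final answer: 3.961 Tm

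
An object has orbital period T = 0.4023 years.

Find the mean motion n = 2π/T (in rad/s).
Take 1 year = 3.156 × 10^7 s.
T = 0.4023 years = 1.26966 × 10^7 s
n = 2π / (1.26966 × 10^7 s) = 4.94872 × 10^-7 rad/s ≈ 4.949 × 10^-7 rad/s

Final answer: n = 4.949 × 10^-7 rad/s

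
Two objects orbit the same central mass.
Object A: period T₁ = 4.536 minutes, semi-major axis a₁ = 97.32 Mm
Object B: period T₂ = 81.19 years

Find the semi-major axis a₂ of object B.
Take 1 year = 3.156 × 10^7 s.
T₁ = 4.536 minutes = 272.16 s
T₂ = 81.19 years = 2.56236 × 10^9 s
a₁ = 97.32 Mm = 9.732 × 10^7 m
Kepler's third law: (T₂/T₁)² = (a₂/a₁)³  ⇒  a₂ = a₁ (T₂/T₁)^(2/3)
T₂/T₁ = 9.41489 × 10^6
(T₂/T₁)^(2/3) = 44587.2
a₂ = 9.732 × 10^7 m × 44587.2 = 4.33923 × 10^12 m ≈ 4.339 Tm

Final answer: a₂ = 4.339 Tm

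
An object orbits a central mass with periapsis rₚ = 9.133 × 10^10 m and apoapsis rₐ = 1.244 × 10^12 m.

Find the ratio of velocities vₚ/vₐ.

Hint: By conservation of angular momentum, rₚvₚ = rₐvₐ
rₚ = 9.133 × 10^10 m
rₐ = 1.244 × 10^12 m
rₚvₚ = rₐvₐ  ⇒  vₚ/vₐ = rₐ/rₚ
vₚ/vₐ = (1.244 × 10^12) / (9.133 × 10^10) = 13.6209

Final answer: vₚ/vₐ = 13.62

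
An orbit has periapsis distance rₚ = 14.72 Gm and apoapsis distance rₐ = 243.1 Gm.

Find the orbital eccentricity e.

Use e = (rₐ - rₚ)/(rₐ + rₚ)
rₚ = 14.72 Gm = 1.472 × 10^10 m
rₐ = 243.1 Gm = 2.431 × 10^11 m
rₐ − rₚ = 2.2838 × 10^11 m
rₐ + rₚ = 2.5782 × 10^11 m
e = (rₐ − rₚ)/(rₐ + rₚ) = 0.885812

Final answer: e = 0.8858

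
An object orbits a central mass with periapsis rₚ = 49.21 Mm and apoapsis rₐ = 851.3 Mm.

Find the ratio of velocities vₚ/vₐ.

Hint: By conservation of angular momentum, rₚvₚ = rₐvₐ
rₚ = 49.21 Mm = 4.921 × 10^7 m
rₐ = 851.3 Mm = 8.513 × 10^8 m
rₚvₚ = rₐvₐ  ⇒  vₚ/vₐ = rₐ/rₚ
vₚ/vₐ = (8.513 × 10^8) / (4.921 × 10^7) = 17.2993

Final answer: vₚ/vₐ = 17.3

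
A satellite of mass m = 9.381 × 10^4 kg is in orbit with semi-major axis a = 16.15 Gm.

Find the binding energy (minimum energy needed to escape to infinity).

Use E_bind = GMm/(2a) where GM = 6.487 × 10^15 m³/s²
a = 16.15 Gm = 1.615 × 10^10 m
GM = 6.487 × 10^15 m³/s²
m = 9.381 × 10^4 kg
GMm = 6.487 × 10^15 × 93810 = 6.08545 × 10^20 m³·kg/s²
2a = 3.23 × 10^10 m
E_bind = GMm/(2a) = 1.88404 × 10^10 J ≈ 18.84 GJ

Final answer: 18.84 GJ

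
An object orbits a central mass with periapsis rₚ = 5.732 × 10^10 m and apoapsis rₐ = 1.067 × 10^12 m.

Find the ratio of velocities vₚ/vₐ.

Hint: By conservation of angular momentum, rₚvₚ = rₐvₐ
rₚ = 5.732 × 10^10 m
rₐ = 1.067 × 10^12 m
rₚvₚ = rₐvₐ  ⇒  vₚ/vₐ = rₐ/rₚ
vₚ/vₐ = (1.067 × 10^12) / (5.732 × 10^10) = 18.6148

Final answer: vₚ/vₐ = 18.61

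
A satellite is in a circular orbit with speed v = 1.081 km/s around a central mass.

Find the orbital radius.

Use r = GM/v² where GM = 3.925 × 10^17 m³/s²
v = 1.081 km/s = 1081 m/s
GM = 3.925 × 10^17 m³/s²
v² = 1.16856 × 10^6 m²/s²
r = GM/v² = (3.925 × 10^17) / (1.16856 × 10^6) = 3.35883 × 10^11 m ≈ 335.9 Gm

Final answer: 335.9 Gm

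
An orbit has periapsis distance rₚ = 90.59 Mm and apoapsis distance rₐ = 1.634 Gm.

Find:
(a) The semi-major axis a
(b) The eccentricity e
rₚ = 90.59 Mm = 9.059 × 10^7 m
rₐ = 1.634 Gm = 1.634 × 10^9 m
(a) a = (rₚ + rₐ)/2 = 8.62295 × 10^8 m ≈ 862.3 Mm
(b) e = (rₐ − rₚ)/(rₐ + rₚ) = (1.54341 × 10^9) / (1.72459 × 10^9) = 0.894943

Final answer:
(a) a = 862.3 Mm
(b) e = 0.8949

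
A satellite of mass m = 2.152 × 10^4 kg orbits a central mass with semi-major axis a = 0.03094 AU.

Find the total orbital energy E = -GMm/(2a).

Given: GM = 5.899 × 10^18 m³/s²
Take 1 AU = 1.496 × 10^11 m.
a = 0.03094 AU = 4.62862 × 10^9 m
GM = 5.899 × 10^18 m³/s²
2a = 9.25725 × 10^9 m
GMm = 5.899 × 10^18 × 21520 = 1.26946 × 10^23 m³·kg/s²
E = −GMm/(2a) = -1.37132 × 10^13 J ≈ -13.71 TJ

Final answer: -13.71 TJ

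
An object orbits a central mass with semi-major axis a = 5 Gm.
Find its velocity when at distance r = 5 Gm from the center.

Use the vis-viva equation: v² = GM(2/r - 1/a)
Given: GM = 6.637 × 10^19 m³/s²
a = 5 Gm = 5 × 10^9 m
r = 5 Gm = 5 × 10^9 m
GM = 6.637 × 10^19 m³/s²
2/r − 1/a = 4 × 10^-10 − 2 × 10^-10 = 2 × 10^-10 m⁻¹
v² = GM (2/r − 1/a) = 1.3274 × 10^10 m²/s²
v = 115213 m/s ≈ 115.2 km/s

Final answer: 115.2 km/s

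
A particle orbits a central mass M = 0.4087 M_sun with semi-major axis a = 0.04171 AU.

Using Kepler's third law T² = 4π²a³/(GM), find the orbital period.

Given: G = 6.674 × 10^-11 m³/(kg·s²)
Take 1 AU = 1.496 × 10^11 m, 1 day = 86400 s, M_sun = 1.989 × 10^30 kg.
M = 0.4087 M_sun = 8.12904 × 10^29 kg
GM = G × M = 6.674 × 10^-11 × 8.12904 × 10^29 = 5.42532 × 10^19 m³/s²
a = 0.04171 AU = 6.23982 × 10^9 m
a³ = 2.42949 × 10^29 m³
T = 2π √(a³/GM) = 2π √((2.42949 × 10^29) / (5.42532 × 10^19)) = 2π × 66918.3 s
T = 420460 s ≈ 4.866 days

Final answer: 4.866 days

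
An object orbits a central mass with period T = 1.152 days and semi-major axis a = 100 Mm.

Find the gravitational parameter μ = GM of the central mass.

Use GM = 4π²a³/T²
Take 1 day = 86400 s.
T = 1.152 days = 99532.8 s
a = 100 Mm = 1 × 10^8 m
a³ = 1 × 10^24 m³
T² = 9.90678 × 10^9 s²
GM = 4π² × (1 × 10^24) / (9.90678 × 10^9) = 3.98499 × 10^15 m³/s²
GM ≈ 3.985 × 10^15 m³/s²

Final answer: GM = 3.985 × 10^15 m³/s²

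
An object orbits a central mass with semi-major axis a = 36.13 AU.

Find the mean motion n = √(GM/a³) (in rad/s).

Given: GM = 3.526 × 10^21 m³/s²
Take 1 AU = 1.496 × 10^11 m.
a = 36.13 AU = 5.40505 × 10^12 m
GM = 3.526 × 10^21 m³/s²
a³ = 1.57906 × 10^38 m³
GM/a³ = (3.526 × 10^21) / (1.57906 × 10^38) = 2.23297 × 10^-17 s⁻²
n = √(GM/a³) = 4.72544 × 10^-9 rad/s ≈ 4.725 × 10^-9 rad/s

Final answer: n = 4.725 × 10^-9 rad/s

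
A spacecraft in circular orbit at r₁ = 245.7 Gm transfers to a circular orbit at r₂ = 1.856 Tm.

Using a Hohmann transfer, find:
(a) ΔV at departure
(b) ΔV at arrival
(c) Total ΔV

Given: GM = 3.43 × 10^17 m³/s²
r₁ = 245.7 Gm = 2.457 × 10^11 m
r₂ = 1.856 Tm = 1.856 × 10^12 m
GM = 3.43 × 10^17 m³/s²
Transfer ellipse: a_t = (r₁ + r₂)/2 = 1.05085 × 10^12 m
Circular speed at r₁: v₁ = √(GM/r₁) = 1181.53 m/s
Transfer speed at r₁ (periapsis): v₁ₜ = √(GM(2/r₁ − 1/a_t)) = 1570.23 m/s
(a) ΔV₁ = v₁ₜ − v₁ = 388.7 m/s ≈ 388.7 m/s
Circular speed at r₂: v₂ = √(GM/r₂) = 429.891 m/s
Transfer speed at r₂ (apoapsis): v₂ₜ = √(GM(2/r₂ − 1/a_t)) = 207.869 m/s
(b) ΔV₂ = v₂ − v₂ₜ = 222.021 m/s ≈ 222 m/s
(c) ΔV_total = ΔV₁ + ΔV₂ = 610.722 m/s ≈ 610.7 m/s

Final answer:
(a) ΔV₁ = 388.7 m/s
(b) ΔV₂ = 222 m/s
(c) ΔV_total = 610.7 m/s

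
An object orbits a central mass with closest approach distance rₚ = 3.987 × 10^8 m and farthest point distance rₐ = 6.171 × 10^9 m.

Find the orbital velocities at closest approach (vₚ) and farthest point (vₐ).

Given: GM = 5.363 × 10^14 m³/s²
rₚ = 3.987 × 10^8 m
rₐ = 6.171 × 10^9 m
GM = 5.363 × 10^14 m³/s²
a = (rₚ + rₐ)/2 = 3.28485 × 10^9 m
Vis-viva: v² = GM (2/r − 1/a)
vₚ² = 5.363 × 10^14 × (5.0163 × 10^-9 − 3.04428 × 10^-10) = 2.52698 × 10^6 m²/s²
vₚ = 1589.65 m/s ≈ 1.59 km/s
vₐ² = 5.363 × 10^14 × (3.24097 × 10^-10 − 3.04428 × 10^-10) = 10548.3 m²/s²
vₐ = 102.705 m/s ≈ 102.7 m/s

Final answer: vₚ = 1.59 km/s, vₐ = 102.7 m/s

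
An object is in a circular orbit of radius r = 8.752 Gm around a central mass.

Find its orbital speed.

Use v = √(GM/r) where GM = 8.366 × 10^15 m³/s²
r = 8.752 Gm = 8.752 × 10^9 m
GM = 8.366 × 10^15 m³/s²
GM/r = (8.366 × 10^15) / (8.752 × 10^9) = 955896 m²/s²
v = √(GM/r) = 977.699 m/s ≈ 977.7 m/s

Final answer: 977.7 m/s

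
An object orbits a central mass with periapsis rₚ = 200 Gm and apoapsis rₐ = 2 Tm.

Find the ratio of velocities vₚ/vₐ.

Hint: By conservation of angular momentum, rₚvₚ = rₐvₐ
rₚ = 200 Gm = 2 × 10^11 m
rₐ = 2 Tm = 2 × 10^12 m
rₚvₚ = rₐvₐ  ⇒  vₚ/vₐ = rₐ/rₚ
vₚ/vₐ = (2 × 10^12) / (2 × 10^11) = 10

Final answer: vₚ/vₐ = 10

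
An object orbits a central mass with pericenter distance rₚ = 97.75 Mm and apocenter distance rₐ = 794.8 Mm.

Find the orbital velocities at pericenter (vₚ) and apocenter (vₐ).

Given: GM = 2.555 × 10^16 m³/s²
rₚ = 97.75 Mm = 9.775 × 10^7 m
rₐ = 794.8 Mm = 7.948 × 10^8 m
GM = 2.555 × 10^16 m³/s²
a = (rₚ + rₐ)/2 = 4.46275 × 10^8 m
Vis-viva: v² = GM (2/r − 1/a)
vₚ² = 2.555 × 10^16 × (2.04604 × 10^-8 − 2.24077 × 10^-9) = 4.6551 × 10^8 m²/s²
vₚ = 21575.7 m/s ≈ 21.58 km/s
vₐ² = 2.555 × 10^16 × (2.51636 × 10^-9 − 2.24077 × 10^-9) = 7.04121 × 10^6 m²/s²
vₐ = 2653.53 m/s ≈ 2.654 km/s

Final answer: vₚ = 21.58 km/s, vₐ = 2.654 km/s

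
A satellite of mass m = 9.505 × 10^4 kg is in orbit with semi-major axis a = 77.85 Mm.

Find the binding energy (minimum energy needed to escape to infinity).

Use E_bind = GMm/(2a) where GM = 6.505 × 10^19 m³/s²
a = 77.85 Mm = 7.785 × 10^7 m
GM = 6.505 × 10^19 m³/s²
m = 9.505 × 10^4 kg
GMm = 6.505 × 10^19 × 95050 = 6.183 × 10^24 m³·kg/s²
2a = 1.557 × 10^8 m
E_bind = GMm/(2a) = 3.9711 × 10^16 J ≈ 39.71 PJ

Final answer: 39.71 PJ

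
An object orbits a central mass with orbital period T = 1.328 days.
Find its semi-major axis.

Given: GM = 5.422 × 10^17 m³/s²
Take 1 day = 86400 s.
T = 1.328 days = 114739 s
GM = 5.422 × 10^17 m³/s²
Kepler's third law: a³ = GM T² / (4π²)
T² = 1.31651 × 10^10 s²
a³ = (5.422 × 10^17) × (1.31651 × 10^10) / (4π²) = 1.8081 × 10^26 m³
a = (a³)^(1/3) = 5.65468 × 10^8 m ≈ 565.5 Mm

Final answer: 565.5 Mm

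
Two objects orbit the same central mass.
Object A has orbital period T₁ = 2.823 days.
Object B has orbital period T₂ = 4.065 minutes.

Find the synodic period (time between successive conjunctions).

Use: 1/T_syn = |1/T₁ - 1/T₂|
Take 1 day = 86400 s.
T₁ = 2.823 days = 243907 s
T₂ = 4.065 minutes = 243.9 s
1/T₁ = 4.09992 × 10^-6 s⁻¹
1/T₂ = 0.00410004 s⁻¹
|1/T₁ − 1/T₂| = 0.00409594 s⁻¹
T_syn = 1 / |1/T₁ − 1/T₂| = 244.144 s ≈ 4.069 minutes

Final answer: T_syn = 4.069 minutes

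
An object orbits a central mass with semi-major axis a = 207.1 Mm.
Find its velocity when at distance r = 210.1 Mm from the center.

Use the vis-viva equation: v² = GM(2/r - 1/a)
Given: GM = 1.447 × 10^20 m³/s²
a = 207.1 Mm = 2.071 × 10^8 m
r = 210.1 Mm = 2.101 × 10^8 m
GM = 1.447 × 10^20 m³/s²
2/r − 1/a = 9.51928 × 10^-9 − 4.82859 × 10^-9 = 4.69069 × 10^-9 m⁻¹
v² = GM (2/r − 1/a) = 6.78743 × 10^11 m²/s²
v = 823859 m/s ≈ 823.9 km/s

Final answer: 823.9 km/s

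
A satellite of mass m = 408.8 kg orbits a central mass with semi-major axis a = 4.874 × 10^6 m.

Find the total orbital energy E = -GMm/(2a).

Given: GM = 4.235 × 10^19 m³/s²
a = 4.874 × 10^6 m
GM = 4.235 × 10^19 m³/s²
2a = 9.748 × 10^6 m
GMm = 4.235 × 10^19 × 408.8 = 1.73127 × 10^22 m³·kg/s²
E = −GMm/(2a) = -1.77602 × 10^15 J ≈ -1.776 PJ

Final answer: -1.776 PJ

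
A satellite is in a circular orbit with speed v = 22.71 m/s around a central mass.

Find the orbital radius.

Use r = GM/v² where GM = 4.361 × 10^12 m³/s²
v = 22.71 m/s
GM = 4.361 × 10^12 m³/s²
v² = 515.744 m²/s²
r = GM/v² = (4.361 × 10^12) / 515.744 = 8.45574 × 10^9 m ≈ 8.456 × 10^9 m

Final answer: 8.456 × 10^9 m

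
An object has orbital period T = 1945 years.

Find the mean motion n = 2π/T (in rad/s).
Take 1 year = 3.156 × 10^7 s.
T = 1945 years = 6.13842 × 10^10 s
n = 2π / (6.13842 × 10^10 s) = 1.02358 × 10^-10 rad/s ≈ 1.024 × 10^-10 rad/s

Final answer: n = 1.024 × 10^-10 rad/s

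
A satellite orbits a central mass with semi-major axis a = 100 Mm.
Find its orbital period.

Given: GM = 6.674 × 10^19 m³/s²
a = 100 Mm = 1 × 10^8 m
GM = 6.674 × 10^19 m³/s²
a³ = 1 × 10^24 m³
T = 2π √(a³/GM) = 2π √((1 × 10^24) / (6.674 × 10^19)) = 2π × 122.407 s
T = 769.107 s ≈ 12.82 minutes

Final answer: 12.82 minutes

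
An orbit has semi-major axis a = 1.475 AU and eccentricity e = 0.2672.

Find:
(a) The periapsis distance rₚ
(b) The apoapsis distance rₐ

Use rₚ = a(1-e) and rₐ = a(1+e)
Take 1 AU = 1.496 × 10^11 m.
a = 1.475 AU = 2.2066 × 10^11 m
e = 0.2672:  1 − e = 0.7328,  1 + e = 1.2672
(a) rₚ = a(1 − e) = 2.2066 × 10^11 m × 0.7328 = 1.617 × 10^11 m ≈ 1.081 AU
(b) rₐ = a(1 + e) = 2.2066 × 10^11 m × 1.2672 = 2.7962 × 10^11 m ≈ 1.869 AU

Final answer:
(a) rₚ = 1.081 AU
(b) rₐ = 1.869 AU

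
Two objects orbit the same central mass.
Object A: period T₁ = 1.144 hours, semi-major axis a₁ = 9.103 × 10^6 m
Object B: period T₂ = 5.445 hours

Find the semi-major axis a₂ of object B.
T₁ = 1.144 hours = 4118.4 s
T₂ = 5.445 hours = 19602 s
a₁ = 9.103 × 10^6 m
Kepler's third law: (T₂/T₁)² = (a₂/a₁)³  ⇒  a₂ = a₁ (T₂/T₁)^(2/3)
T₂/T₁ = 4.75962
(T₂/T₁)^(2/3) = 2.82953
a₂ = 9.103 × 10^6 m × 2.82953 = 2.57572 × 10^7 m ≈ 2.576 × 10^7 m

Final answer: a₂ = 2.576 × 10^7 m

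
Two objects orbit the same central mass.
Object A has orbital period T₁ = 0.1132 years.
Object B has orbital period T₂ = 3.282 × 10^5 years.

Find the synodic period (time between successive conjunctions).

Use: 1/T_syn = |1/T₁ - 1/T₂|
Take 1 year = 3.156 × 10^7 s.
T₁ = 0.1132 years = 3.57259 × 10^6 s
T₂ = 3.282 × 10^5 years = 1.0358 × 10^13 s
1/T₁ = 2.79909 × 10^-7 s⁻¹
1/T₂ = 9.65438 × 10^-14 s⁻¹
|1/T₁ − 1/T₂| = 2.79909 × 10^-7 s⁻¹
T_syn = 1 / |1/T₁ − 1/T₂| = 3.57259 × 10^6 s ≈ 0.1132 years

Final answer: T_syn = 0.1132 years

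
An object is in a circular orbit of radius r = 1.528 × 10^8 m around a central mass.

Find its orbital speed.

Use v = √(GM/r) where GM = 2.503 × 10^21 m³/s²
r = 1.528 × 10^8 m
GM = 2.503 × 10^21 m³/s²
GM/r = (2.503 × 10^21) / (1.528 × 10^8) = 1.63809 × 10^13 m²/s²
v = √(GM/r) = 4.04733 × 10^6 m/s ≈ 4047 km/s

Final answer: 4047 km/s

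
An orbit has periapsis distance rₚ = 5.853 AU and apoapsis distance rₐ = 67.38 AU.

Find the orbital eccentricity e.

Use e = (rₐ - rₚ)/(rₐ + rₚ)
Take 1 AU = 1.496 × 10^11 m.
rₚ = 5.853 AU = 8.75609 × 10^11 m
rₐ = 67.38 AU = 1.008 × 10^13 m
rₐ − rₚ = 9.20444 × 10^12 m
rₐ + rₚ = 1.09557 × 10^13 m
e = (rₐ − rₚ)/(rₐ + rₚ) = 0.840154

Final answer: e = 0.8402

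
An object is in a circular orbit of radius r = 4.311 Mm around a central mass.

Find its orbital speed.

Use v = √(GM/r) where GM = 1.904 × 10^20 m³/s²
r = 4.311 Mm = 4.311 × 10^6 m
GM = 1.904 × 10^20 m³/s²
GM/r = (1.904 × 10^20) / (4.311 × 10^6) = 4.41661 × 10^13 m²/s²
v = √(GM/r) = 6.64576 × 10^6 m/s ≈ 6646 km/s

Final answer: 6646 km/s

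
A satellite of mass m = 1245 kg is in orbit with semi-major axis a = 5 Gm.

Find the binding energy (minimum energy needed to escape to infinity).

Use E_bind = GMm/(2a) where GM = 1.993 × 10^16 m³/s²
a = 5 Gm = 5 × 10^9 m
GM = 1.993 × 10^16 m³/s²
m = 1245 kg
GMm = 1.993 × 10^16 × 1245 = 2.48128 × 10^19 m³·kg/s²
2a = 1 × 10^10 m
E_bind = GMm/(2a) = 2.48128 × 10^9 J ≈ 2.481 GJ

Final answer: 2.481 GJ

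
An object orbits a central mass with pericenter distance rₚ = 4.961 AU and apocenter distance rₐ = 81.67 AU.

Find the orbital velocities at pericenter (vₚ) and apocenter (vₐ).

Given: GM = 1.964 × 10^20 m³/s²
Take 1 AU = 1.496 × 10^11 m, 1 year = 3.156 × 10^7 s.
rₚ = 4.961 AU = 7.42166 × 10^11 m
rₐ = 81.67 AU = 1.22178 × 10^13 m
GM = 1.964 × 10^20 m³/s²
a = (rₚ + rₐ)/2 = 6.48 × 10^12 m
Vis-viva: v² = GM (2/r − 1/a)
vₚ² = 1.964 × 10^20 × (2.69482 × 10^-12 − 1.54321 × 10^-13) = 4.98953 × 10^8 m²/s²
vₚ = 22337.3 m/s ≈ 4.712 AU/year
vₐ² = 1.964 × 10^20 × (1.63695 × 10^-13 − 1.54321 × 10^-13) = 1.84108 × 10^6 m²/s²
vₐ = 1356.86 m/s ≈ 0.2862 AU/year

Final answer: vₚ = 4.712 AU/year, vₐ = 0.2862 AU/year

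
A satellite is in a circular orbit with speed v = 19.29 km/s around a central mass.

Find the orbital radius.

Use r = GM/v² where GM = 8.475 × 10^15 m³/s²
v = 19.29 km/s = 19290 m/s
GM = 8.475 × 10^15 m³/s²
v² = 3.72104 × 10^8 m²/s²
r = GM/v² = (8.475 × 10^15) / (3.72104 × 10^8) = 2.27759 × 10^7 m ≈ 22.78 Mm

Final answer: 22.78 Mm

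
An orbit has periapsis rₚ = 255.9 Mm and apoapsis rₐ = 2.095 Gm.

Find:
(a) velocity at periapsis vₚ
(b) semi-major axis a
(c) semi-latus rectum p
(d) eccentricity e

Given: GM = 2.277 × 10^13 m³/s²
rₚ = 255.9 Mm = 2.559 × 10^8 m
rₐ = 2.095 Gm = 2.095 × 10^9 m
GM = 2.277 × 10^13 m³/s²
a = (rₚ + rₐ)/2 = 1.17545 × 10^9 m
e = (rₐ − rₚ)/(rₐ + rₚ) = (1.8391 × 10^9) / (2.3509 × 10^9) = 0.782296
(a) vₚ² = GM (2/rₚ − 1/a) = 2.277 × 10^13 × (7.81555 × 10^-9 − 8.50738 × 10^-10) = 158589 m²/s²;  vₚ = 398.232 m/s ≈ 398.2 m/s
(b) a = 1.17545 × 10^9 m ≈ 1.175 Gm
(c) 1 − e² = 0.388013;  p = a(1 − e²) = 1.17545 × 10^9 × 0.388013 = 4.5609 × 10^8 m ≈ 456.1 Mm
(d) e = 0.782296 ≈ 0.7823

Final answer:
(a) velocity at periapsis vₚ = 398.2 m/s
(b) semi-major axis a = 1.175 Gm
(c) semi-latus rectum p = 456.1 Mm
(d) eccentricity e = 0.7823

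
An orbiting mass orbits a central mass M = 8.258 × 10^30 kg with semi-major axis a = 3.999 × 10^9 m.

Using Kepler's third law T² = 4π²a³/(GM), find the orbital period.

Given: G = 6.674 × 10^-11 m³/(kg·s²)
M = 8.258 × 10^30 kg
GM = G × M = 6.674 × 10^-11 × 8.258 × 10^30 = 5.51139 × 10^20 m³/s²
a = 3.999 × 10^9 m
a³ = 6.3952 × 10^28 m³
T = 2π √(a³/GM) = 2π √((6.3952 × 10^28) / (5.51139 × 10^20)) = 2π × 10772 s
T = 67682.5 s ≈ 18.8 hours

Final answer: 18.8 hours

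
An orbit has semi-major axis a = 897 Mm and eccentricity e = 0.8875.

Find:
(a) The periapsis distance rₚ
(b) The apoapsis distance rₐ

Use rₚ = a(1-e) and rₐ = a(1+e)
a = 897 Mm = 8.97 × 10^8 m
e = 0.8875:  1 − e = 0.1125,  1 + e = 1.8875
(a) rₚ = a(1 − e) = 8.97 × 10^8 m × 0.1125 = 1.00913 × 10^8 m ≈ 100.9 Mm
(b) rₐ = a(1 + e) = 8.97 × 10^8 m × 1.8875 = 1.69309 × 10^9 m ≈ 1.693 Gm

Final answer:
(a) rₚ = 100.9 Mm
(b) rₐ = 1.693 Gm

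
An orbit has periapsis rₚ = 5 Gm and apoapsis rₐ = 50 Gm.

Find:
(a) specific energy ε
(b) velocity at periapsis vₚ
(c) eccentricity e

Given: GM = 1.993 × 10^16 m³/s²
rₚ = 5 Gm = 5 × 10^9 m
rₐ = 50 Gm = 5 × 10^10 m
GM = 1.993 × 10^16 m³/s²
a = (rₚ + rₐ)/2 = 2.75 × 10^10 m
e = (rₐ − rₚ)/(rₐ + rₚ) = (4.5 × 10^10) / (5.5 × 10^10) = 0.818182
(a) 2a = 5.5 × 10^10 m;  ε = −GM/(2a) = -362364 J/kg ≈ -362.4 kJ/kg
(b) vₚ² = GM (2/rₚ − 1/a) = 1.993 × 10^16 × (4 × 10^-10 − 3.63636 × 10^-11) = 7.24727 × 10^6 m²/s²;  vₚ = 2692.08 m/s ≈ 2.692 km/s
(c) e = 0.818182 ≈ 0.8182

Final answer:
(a) specific energy ε = -362.4 kJ/kg
(b) velocity at periapsis vₚ = 2.692 km/s
(c) eccentricity e = 0.8182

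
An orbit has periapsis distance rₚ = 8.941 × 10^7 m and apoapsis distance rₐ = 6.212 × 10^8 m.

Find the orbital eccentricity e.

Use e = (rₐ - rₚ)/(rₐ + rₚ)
rₚ = 8.941 × 10^7 m
rₐ = 6.212 × 10^8 m
rₐ − rₚ = 5.3179 × 10^8 m
rₐ + rₚ = 7.1061 × 10^8 m
e = (rₐ − rₚ)/(rₐ + rₚ) = 0.748357

Final answer: e = 0.7484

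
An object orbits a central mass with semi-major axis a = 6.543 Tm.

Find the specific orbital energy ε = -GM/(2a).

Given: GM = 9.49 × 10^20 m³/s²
a = 6.543 Tm = 6.543 × 10^12 m
GM = 9.49 × 10^20 m³/s²
2a = 1.3086 × 10^13 m
ε = −GM/(2a) = -7.25203 × 10^7 J/kg ≈ -72.52 MJ/kg

Final answer: -72.52 MJ/kg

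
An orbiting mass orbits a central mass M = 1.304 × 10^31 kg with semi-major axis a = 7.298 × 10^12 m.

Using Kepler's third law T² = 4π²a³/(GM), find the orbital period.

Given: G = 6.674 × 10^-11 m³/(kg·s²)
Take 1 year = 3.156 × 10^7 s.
M = 1.304 × 10^31 kg
GM = G × M = 6.674 × 10^-11 × 1.304 × 10^31 = 8.7029 × 10^20 m³/s²
a = 7.298 × 10^12 m
a³ = 3.88697 × 10^38 m³
T = 2π √(a³/GM) = 2π √((3.88697 × 10^38) / (8.7029 × 10^20)) = 2π × 6.68304 × 10^8 s
T = 4.19908 × 10^9 s ≈ 133.1 years

Final answer: 133.1 years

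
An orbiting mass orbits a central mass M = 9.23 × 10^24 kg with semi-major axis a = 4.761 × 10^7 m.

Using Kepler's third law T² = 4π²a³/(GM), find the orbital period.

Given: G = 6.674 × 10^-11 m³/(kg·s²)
M = 9.23 × 10^24 kg
GM = G × M = 6.674 × 10^-11 × 9.23 × 10^24 = 6.1601 × 10^14 m³/s²
a = 4.761 × 10^7 m
a³ = 1.07918 × 10^23 m³
T = 2π √(a³/GM) = 2π √((1.07918 × 10^23) / (6.1601 × 10^14)) = 2π × 13235.9 s
T = 83163.6 s ≈ 23.1 hours

Final answer: 23.1 hours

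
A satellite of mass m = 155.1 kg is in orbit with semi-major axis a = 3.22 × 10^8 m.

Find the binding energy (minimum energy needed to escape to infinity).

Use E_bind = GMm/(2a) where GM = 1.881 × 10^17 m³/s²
a = 3.22 × 10^8 m
GM = 1.881 × 10^17 m³/s²
m = 155.1 kg
GMm = 1.881 × 10^17 × 155.1 = 2.91743 × 10^19 m³·kg/s²
2a = 6.44 × 10^8 m
E_bind = GMm/(2a) = 4.53017 × 10^10 J ≈ 45.3 GJ

Final answer: 45.3 GJ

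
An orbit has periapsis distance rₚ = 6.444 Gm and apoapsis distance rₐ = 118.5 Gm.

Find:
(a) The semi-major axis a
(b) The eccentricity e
rₚ = 6.444 Gm = 6.444 × 10^9 m
rₐ = 118.5 Gm = 1.185 × 10^11 m
(a) a = (rₚ + rₐ)/2 = 6.2472 × 10^10 m ≈ 62.47 Gm
(b) e = (rₐ − rₚ)/(rₐ + rₚ) = (1.12056 × 10^11) / (1.24944 × 10^11) = 0.89685

Final answer:
(a) a = 62.47 Gm
(b) e = 0.8968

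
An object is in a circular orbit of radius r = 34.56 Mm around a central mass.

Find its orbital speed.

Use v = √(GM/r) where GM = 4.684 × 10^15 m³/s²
r = 34.56 Mm = 3.456 × 10^7 m
GM = 4.684 × 10^15 m³/s²
GM/r = (4.684 × 10^15) / (3.456 × 10^7) = 1.35532 × 10^8 m²/s²
v = √(GM/r) = 11641.8 m/s ≈ 11.64 km/s

Final answer: 11.64 km/s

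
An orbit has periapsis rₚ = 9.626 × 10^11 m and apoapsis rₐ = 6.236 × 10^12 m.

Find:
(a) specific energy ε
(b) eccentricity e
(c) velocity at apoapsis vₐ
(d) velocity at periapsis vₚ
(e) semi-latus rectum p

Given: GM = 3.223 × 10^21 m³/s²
rₚ = 9.626 × 10^11 m
rₐ = 6.236 × 10^12 m
GM = 3.223 × 10^21 m³/s²
a = (rₚ + rₐ)/2 = 3.5993 × 10^12 m
e = (rₐ − rₚ)/(rₐ + rₚ) = (5.2734 × 10^12) / (7.1986 × 10^12) = 0.732559
(a) 2a = 7.1986 × 10^12 m;  ε = −GM/(2a) = -4.47726 × 10^8 J/kg ≈ -447.7 MJ/kg
(b) e = 0.732559 ≈ 0.7326
(c) vₐ² = GM (2/rₐ − 1/a) = 3.223 × 10^21 × (3.20718 × 10^-13 − 2.77832 × 10^-13) = 1.38224 × 10^8 m²/s²;  vₐ = 11756.9 m/s ≈ 11.76 km/s
(d) vₚ² = GM (2/rₚ − 1/a) = 3.223 × 10^21 × (2.07771 × 10^-12 − 2.77832 × 10^-13) = 5.801 × 10^9 m²/s²;  vₚ = 76164.3 m/s ≈ 76.16 km/s
(e) 1 − e² = 0.463357;  p = a(1 − e²) = 3.5993 × 10^12 × 0.463357 = 1.66776 × 10^12 m ≈ 1.668 × 10^12 m

Final answer:
(a) specific energy ε = -447.7 MJ/kg
(b) eccentricity e = 0.7326
(c) velocity at apoapsis vₐ = 11.76 km/s
(d) velocity at periapsis vₚ = 76.16 km/s
(e) semi-latus rectum p = 1.668 × 10^12 m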